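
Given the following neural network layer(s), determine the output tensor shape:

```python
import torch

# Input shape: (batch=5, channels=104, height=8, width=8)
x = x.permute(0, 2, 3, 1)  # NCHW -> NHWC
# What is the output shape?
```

Input: (5, 104, 8, 8) -> Output: (5, 8, 8, 104)

Answer: (5, 8, 8, 104)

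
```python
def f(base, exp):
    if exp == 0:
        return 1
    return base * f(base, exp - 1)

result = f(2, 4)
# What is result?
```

f(2, 4) = 2 * 2 * 2 * 2 = 16

Answer: 16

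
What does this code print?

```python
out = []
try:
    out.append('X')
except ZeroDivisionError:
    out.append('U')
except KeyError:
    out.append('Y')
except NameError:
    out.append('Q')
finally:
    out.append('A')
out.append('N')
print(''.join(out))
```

Execution trace: 'X' (try body, no exception) → 'A' (finally) → 'N' (after the try/except). Output: XAN

Answer: XAN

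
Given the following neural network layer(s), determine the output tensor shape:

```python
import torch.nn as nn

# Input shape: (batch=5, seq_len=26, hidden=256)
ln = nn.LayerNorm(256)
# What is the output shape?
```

Input: (5, 26, 256) -> Output: (5, 26, 256)

Answer: (5, 26, 256)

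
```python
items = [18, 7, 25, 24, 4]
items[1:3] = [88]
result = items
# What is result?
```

Trace:
`items = [18, 7, 25, 24, 4]` → items = [18, 7, 25, 24, 4]
`items[1:3] = [88]` → items = [18, 88, 24, 4]
`result = items` → result = [18, 88, 24, 4]
So result = [18, 88, 24, 4]

Answer: [18, 88, 24, 4]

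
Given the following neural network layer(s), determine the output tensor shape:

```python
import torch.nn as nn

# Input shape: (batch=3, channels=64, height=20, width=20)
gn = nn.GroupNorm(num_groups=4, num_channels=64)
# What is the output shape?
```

Input: (3, 64, 20, 20) -> Output: (3, 64, 20, 20)

Answer: (3, 64, 20, 20)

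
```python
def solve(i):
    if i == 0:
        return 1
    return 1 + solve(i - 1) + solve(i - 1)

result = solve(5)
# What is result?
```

solve(i) = 1 + 2·solve(i-1), solve(0)=1. Closed form: (1+1)·2^5 - 1 = 63.

Answer: 63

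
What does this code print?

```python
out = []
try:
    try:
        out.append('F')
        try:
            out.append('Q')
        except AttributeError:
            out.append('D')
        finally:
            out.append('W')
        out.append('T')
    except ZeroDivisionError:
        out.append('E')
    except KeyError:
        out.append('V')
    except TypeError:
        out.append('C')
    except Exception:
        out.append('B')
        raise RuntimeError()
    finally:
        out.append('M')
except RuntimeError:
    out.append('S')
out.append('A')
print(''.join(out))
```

Execution trace: 'F' (try body) → 'Q' (inner try body, no exception) → 'W' (inner finally) → 'T' (try body, no exception) → 'M' (finally) → 'A' (after the try/except). Output: FQWTMA

Answer: FQWTMA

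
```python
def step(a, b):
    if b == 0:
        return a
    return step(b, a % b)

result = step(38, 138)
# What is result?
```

step(38, 138) -> step(138, 38) -> step(38, 24) -> step(24, 14) -> step(14, 10) -> step(10, 4) -> step(4, 2) -> step(2, 0) -> 2

Answer: 2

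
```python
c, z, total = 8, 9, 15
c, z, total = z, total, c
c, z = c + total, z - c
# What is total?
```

Trace:
`c, z, total = 8, 9, 15` → c = 8; z = 9; total = 15
`c, z, total = z, total, c` → c = 9; z = 15; total = 8
`c, z = c + total, z - c` → c = 17; z = 6
So total = 8

Answer: 8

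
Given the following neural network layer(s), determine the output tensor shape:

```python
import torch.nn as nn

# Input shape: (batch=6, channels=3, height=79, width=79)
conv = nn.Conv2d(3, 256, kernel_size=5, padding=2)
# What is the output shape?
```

Input: (6, 3, 79, 79) -> Output: (6, 256, 79, 79)

Answer: (6, 256, 79, 79)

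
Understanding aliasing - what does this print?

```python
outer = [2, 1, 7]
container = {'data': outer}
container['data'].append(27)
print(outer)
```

Key concept: dict holds reference to list.
Step by step:
`outer = [2, 1, 7]` → outer = [2, 1, 7]
`container = {'data': outer}` → container = {'data': [2, 1, 7]}
`container['data'].append(27)` → outer = [2, 1, 7, 27]; container = {'data': [2, 1, 7, 27]}
`print(outer)` → prints [2, 1, 7, 27]

Answer: [2, 1, 7, 27]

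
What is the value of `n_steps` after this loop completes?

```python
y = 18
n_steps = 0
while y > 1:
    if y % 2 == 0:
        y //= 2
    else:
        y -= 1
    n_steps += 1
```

Steps to reduce 18 to 1
`n_steps` takes the values: 0 → 1 → 2 → 3 → 4 → 5

Answer: 5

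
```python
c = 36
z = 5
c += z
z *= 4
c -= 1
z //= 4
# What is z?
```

Trace:
`c = 36` → c = 36
`z = 5` → z = 5
`c += z` → c = 41
`z *= 4` → z = 20
`c -= 1` → c = 40
`z //= 4` → z = 5
So z = 5

Answer: 5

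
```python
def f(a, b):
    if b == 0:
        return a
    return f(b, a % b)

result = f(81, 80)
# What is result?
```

f(81, 80) -> f(80, 1) -> f(1, 0) -> 1

Answer: 1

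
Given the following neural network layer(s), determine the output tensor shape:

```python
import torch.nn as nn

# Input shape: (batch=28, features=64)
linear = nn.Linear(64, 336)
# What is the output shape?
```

Input: (28, 64) -> Output: (28, 336)

Answer: (28, 336)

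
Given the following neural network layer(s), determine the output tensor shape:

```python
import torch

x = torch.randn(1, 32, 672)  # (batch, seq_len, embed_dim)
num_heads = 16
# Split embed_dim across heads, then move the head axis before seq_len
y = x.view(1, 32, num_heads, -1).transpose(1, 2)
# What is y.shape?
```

Input: (1, 32, 672) -> head_dim = 672 // 16 = 42; after view: (1, 32, 16, 42) -> after transpose(1, 2): (1, 16, 32, 42) -> Output: (1, 16, 32, 42)

Answer: (1, 16, 32, 42)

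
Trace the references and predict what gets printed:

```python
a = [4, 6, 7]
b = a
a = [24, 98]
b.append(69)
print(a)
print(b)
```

Key concept: rebinding vs mutation: a is rebound to a new list, b still points at the original.
Step by step:
`a = [4, 6, 7]` → a = [4, 6, 7]
`b = a` → b = [4, 6, 7] (same object as a)
`a = [24, 98]` → a = [24, 98]
`b.append(69)` → b = [4, 6, 7, 69]
`print(a)` → prints [24, 98]
`print(b)` → prints [4, 6, 7, 69]

Answer:
[24, 98]
[4, 6, 7, 69]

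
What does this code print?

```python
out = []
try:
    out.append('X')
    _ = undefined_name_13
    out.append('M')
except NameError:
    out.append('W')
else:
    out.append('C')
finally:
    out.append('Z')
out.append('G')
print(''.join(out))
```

Execution trace: 'X' (try body) → 'W' (except NameError) → 'Z' (finally) → 'G' (after the try/except). Output: XWZG

Answer: XWZG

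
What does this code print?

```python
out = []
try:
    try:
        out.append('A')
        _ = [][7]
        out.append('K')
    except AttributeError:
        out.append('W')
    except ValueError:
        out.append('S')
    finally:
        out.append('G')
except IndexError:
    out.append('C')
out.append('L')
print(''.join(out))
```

Execution trace: 'A' (try body) → 'G' (finally) → 'C' (outer except IndexError) → 'L' (after the try/except). Output: AGCL

Answer: AGCL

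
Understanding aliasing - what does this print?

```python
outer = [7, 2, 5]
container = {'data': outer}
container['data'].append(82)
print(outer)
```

Key concept: dict holds reference to list.
Step by step:
`outer = [7, 2, 5]` → outer = [7, 2, 5]
`container = {'data': outer}` → container = {'data': [7, 2, 5]}
`container['data'].append(82)` → outer = [7, 2, 5, 82]; container = {'data': [7, 2, 5, 82]}
`print(outer)` → prints [7, 2, 5, 82]

Answer: [7, 2, 5, 82]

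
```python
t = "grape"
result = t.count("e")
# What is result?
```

Trace:
`t = "grape"` → t = 'grape'
`result = t.count("e")` → result = 1
So result = 1

Answer: 1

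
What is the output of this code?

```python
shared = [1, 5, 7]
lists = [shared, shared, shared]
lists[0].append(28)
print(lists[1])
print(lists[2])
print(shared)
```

Key concept: list of same reference.
Step by step:
`shared = [1, 5, 7]` → shared = [1, 5, 7]
`lists = [shared, shared, shared]` → lists = [[1, 5, 7], [1, 5, 7], [1, 5, 7]]
`lists[0].append(28)` → shared = [1, 5, 7, 28]; lists = [[1, 5, 7, 28], [1, 5, 7, 28], [1, 5, 7, 28]]
`print(lists[1])` → prints [1, 5, 7, 28]
`print(lists[2])` → prints [1, 5, 7, 28]
`print(shared)` → prints [1, 5, 7, 28]

Answer:
[1, 5, 7, 28]
[1, 5, 7, 28]
[1, 5, 7, 28]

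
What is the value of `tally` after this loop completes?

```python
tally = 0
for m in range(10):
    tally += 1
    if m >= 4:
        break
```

Loop breaks when m reaches 4, tally is 5
`tally` takes the values: 0 → 1 → 2 → 3 → 4 → 5

Answer: 5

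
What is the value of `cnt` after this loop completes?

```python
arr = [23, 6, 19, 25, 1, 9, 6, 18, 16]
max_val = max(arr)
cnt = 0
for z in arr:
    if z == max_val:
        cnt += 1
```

Count of max value 25 in [23, 6, 19, 25, 1, 9, 6, 18, 16]
`cnt` takes the values: 0 → 1

Answer: 1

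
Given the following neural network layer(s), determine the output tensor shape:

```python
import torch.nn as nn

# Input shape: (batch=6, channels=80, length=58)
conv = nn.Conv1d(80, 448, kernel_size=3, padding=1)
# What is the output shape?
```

Input: (6, 80, 58) -> Output: (6, 448, 58)

Answer: (6, 448, 58)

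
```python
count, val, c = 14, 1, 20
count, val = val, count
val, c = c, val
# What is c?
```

Trace:
`count, val, c = 14, 1, 20` → count = 14; val = 1; c = 20
`count, val = val, count` → count = 1; val = 14
`val, c = c, val` → val = 20; c = 14
So c = 14

Answer: 14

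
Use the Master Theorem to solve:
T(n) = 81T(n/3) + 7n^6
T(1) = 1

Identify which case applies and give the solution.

a=81, b=3, f(n)=7n^6. log_3(81) = 4. Since c=6 > 4 and the regularity condition holds (81(n/3)^6 = (81/3^6)n^6 with 81/3^6 < 1), Case 3 applies: T(n) = Θ(f(n)) = O(n^6).

Answer: O(n^6) - Case 3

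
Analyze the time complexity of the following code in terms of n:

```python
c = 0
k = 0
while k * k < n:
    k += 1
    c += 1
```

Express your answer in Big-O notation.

Each loop level contributes: √n. Multiplying the contributions gives O(√n).

Answer: O(√n)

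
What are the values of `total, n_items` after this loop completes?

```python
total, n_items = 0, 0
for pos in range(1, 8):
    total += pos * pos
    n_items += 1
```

Sum of squares and count
`total, n_items` takes the values: (0, 0) → (1, 0) → (1, 1) → (5, 1) → (5, 2) → (14, 2) → (14, 3) → (30, 3) → (30, 4) → (55, 4) → (55, 5) → (91, 5) → (91, 6) → (140, 6) → (140, 7)

Answer: 140, 7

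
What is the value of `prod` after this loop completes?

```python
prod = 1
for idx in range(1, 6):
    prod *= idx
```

5! = 120
`prod` takes the values: 1 → 2 → 6 → 24 → 120

Answer: 120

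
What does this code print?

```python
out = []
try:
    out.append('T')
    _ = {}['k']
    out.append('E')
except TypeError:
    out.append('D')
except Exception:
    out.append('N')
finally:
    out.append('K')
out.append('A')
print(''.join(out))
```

Execution trace: 'T' (try body) → 'N' (except Exception) → 'K' (finally) → 'A' (after the try/except). Output: TNKA

Answer: TNKA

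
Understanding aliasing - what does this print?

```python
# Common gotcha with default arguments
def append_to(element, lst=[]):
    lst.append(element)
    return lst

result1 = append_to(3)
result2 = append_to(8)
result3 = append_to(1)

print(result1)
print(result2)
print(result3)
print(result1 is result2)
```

Key concept: mutable default argument gotcha.
Step by step:
`result1 = append_to(3)` → result1 = [3]
`result2 = append_to(8)` → result1 = [3, 8] (same object as result2); result2 = [3, 8] (same object as result1)
`result3 = append_to(1)` → result1 = [3, 8, 1] (same object as result2, result3); result2 = [3, 8, 1] (same object as result1, result3); result3 = [3, 8, 1] (same object as result1, result2)
`print(result1)` → prints [3, 8, 1]
`print(result2)` → prints [3, 8, 1]
`print(result3)` → prints [3, 8, 1]
`print(result1 is result2)` → prints True

Answer:
[3, 8, 1]
[3, 8, 1]
[3, 8, 1]
True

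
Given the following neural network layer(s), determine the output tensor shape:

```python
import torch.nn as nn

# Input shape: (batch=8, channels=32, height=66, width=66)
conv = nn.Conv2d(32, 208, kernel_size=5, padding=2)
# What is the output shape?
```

Input: (8, 32, 66, 66) -> Output: (8, 208, 66, 66)

Answer: (8, 208, 66, 66)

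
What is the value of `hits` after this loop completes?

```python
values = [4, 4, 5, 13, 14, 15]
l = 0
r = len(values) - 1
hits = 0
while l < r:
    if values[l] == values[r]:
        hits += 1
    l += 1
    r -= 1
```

Count matching pairs from ends
`hits` takes the values: 0

Answer: 0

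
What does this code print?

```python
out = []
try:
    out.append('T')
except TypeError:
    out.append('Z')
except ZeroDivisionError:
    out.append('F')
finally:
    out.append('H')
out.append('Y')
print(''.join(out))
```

Execution trace: 'T' (try body, no exception) → 'H' (finally) → 'Y' (after the try/except). Output: THY

Answer: THY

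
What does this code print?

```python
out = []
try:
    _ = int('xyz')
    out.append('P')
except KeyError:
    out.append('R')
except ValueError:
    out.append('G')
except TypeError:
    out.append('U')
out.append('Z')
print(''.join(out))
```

Execution trace: 'G' (except ValueError) → 'Z' (after the try/except). Output: GZ

Answer: GZ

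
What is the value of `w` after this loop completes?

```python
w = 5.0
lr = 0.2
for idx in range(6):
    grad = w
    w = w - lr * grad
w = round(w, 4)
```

Gradient descent: w = 5.0 * (1 - 0.2)^6
`w` takes the values: 5.0 → 4.0 → 3.2 → 2.56 → 2.048 → 1.6384 → 1.31072 → 1.3107

Answer: 1.3107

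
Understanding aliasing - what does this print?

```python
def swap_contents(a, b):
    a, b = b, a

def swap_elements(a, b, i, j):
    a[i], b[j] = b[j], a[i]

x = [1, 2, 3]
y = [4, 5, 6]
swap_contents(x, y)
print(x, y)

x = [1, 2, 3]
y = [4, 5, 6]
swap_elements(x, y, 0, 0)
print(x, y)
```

Key concept: parameter rebinding vs mutation.
Step by step:
`x = [1, 2, 3]` → x = [1, 2, 3]
`y = [4, 5, 6]` → y = [4, 5, 6]
`swap_contents(x, y)` → no visible change to tracked variables
`print(x, y)` → prints [1, 2, 3] [4, 5, 6]
`x = [1, 2, 3]` → x = [1, 2, 3]
`y = [4, 5, 6]` → y = [4, 5, 6]
`swap_elements(x, y, 0, 0)` → x = [4, 2, 3]; y = [1, 5, 6]
`print(x, y)` → prints [4, 2, 3] [1, 5, 6]

Answer:
[1, 2, 3] [4, 5, 6]
[4, 2, 3] [1, 5, 6]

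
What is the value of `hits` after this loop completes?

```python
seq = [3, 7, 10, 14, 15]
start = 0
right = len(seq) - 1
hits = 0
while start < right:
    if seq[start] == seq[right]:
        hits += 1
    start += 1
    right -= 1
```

Count matching pairs from ends
`hits` takes the values: 0

Answer: 0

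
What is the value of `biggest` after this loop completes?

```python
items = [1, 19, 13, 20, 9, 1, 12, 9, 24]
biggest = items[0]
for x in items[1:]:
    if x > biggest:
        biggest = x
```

Maximum of [1, 19, 13, 20, 9, 1, 12, 9, 24]
`biggest` takes the values: 1 → 19 → 20 → 24

Answer: 24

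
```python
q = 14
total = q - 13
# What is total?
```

Trace:
`q = 14` → q = 14
`total = q - 13` → total = 1
So total = 1

Answer: 1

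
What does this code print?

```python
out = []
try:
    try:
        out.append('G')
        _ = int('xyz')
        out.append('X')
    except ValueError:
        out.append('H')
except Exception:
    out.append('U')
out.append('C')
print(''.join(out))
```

Execution trace: 'G' (inner try body) → 'H' (inner except ValueError) → 'C' (after the try/except). Output: GHC

Answer: GHC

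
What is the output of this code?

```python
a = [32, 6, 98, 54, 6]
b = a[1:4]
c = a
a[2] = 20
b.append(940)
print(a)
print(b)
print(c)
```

Key concept: slice vs alias.
Step by step:
`a = [32, 6, 98, 54, 6]` → a = [32, 6, 98, 54, 6]
`b = a[1:4]` → b = [6, 98, 54]
`c = a` → c = [32, 6, 98, 54, 6] (same object as a)
`a[2] = 20` → a = [32, 6, 20, 54, 6] (same object as c); c = [32, 6, 20, 54, 6] (same object as a)
`b.append(940)` → b = [6, 98, 54, 940]
`print(a)` → prints [32, 6, 20, 54, 6]
`print(b)` → prints [6, 98, 54, 940]
`print(c)` → prints [32, 6, 20, 54, 6]

Answer:
[32, 6, 20, 54, 6]
[6, 98, 54, 940]
[32, 6, 20, 54, 6]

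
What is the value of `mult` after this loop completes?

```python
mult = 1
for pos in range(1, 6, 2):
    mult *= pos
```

Product of 1, 3, 5, ... up to 5
`mult` takes the values: 1 → 3 → 15

Answer: 15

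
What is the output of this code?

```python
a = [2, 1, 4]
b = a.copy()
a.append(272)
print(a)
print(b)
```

Key concept: list.copy() creates independent copy.
Step by step:
`a = [2, 1, 4]` → a = [2, 1, 4]
`b = a.copy()` → b = [2, 1, 4]
`a.append(272)` → a = [2, 1, 4, 272]
`print(a)` → prints [2, 1, 4, 272]
`print(b)` → prints [2, 1, 4]

Answer:
[2, 1, 4, 272]
[2, 1, 4]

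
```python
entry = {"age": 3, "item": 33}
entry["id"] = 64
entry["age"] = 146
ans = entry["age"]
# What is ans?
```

Trace:
`entry = {"age": 3, "item": 33}` → entry = {'age': 3, 'item': 33}
`entry["id"] = 64` → entry = {'age': 3, 'item': 33, 'id': 64}
`entry["age"] = 146` → entry = {'age': 146, 'item': 33, 'id': 64}
`ans = entry["age"]` → ans = 146
So ans = 146

Answer: 146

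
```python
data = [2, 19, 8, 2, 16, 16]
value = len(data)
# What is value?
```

Trace:
`data = [2, 19, 8, 2, 16, 16]` → data = [2, 19, 8, 2, 16, 16]
`value = len(data)` → value = 6
So value = 6

Answer: 6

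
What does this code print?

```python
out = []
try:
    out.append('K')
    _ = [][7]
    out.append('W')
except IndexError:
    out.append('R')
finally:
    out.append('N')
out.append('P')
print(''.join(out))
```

Execution trace: 'K' (try body) → 'R' (except IndexError) → 'N' (finally) → 'P' (after the try/except). Output: KRNP

Answer: KRNP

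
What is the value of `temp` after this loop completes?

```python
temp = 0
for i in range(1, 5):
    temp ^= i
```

XOR of 1 to 4
`temp` takes the values: 0 → 1 → 3 → 0 → 4

Answer: 4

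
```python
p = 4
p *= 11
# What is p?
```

Trace:
`p = 4` → p = 4
`p *= 11` → p = 44
So p = 44

Answer: 44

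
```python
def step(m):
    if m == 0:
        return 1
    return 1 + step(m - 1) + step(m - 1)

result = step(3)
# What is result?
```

step(m) = 1 + 2·step(m-1), step(0)=1. Closed form: (1+1)·2^3 - 1 = 15.

Answer: 15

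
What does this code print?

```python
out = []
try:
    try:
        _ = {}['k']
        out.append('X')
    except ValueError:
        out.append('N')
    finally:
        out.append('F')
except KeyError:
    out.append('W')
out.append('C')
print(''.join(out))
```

Execution trace: 'F' (finally) → 'W' (outer except KeyError) → 'C' (after the try/except). Output: FWC

Answer: FWC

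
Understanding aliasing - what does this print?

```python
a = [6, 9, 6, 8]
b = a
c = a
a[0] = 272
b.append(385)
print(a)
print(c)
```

Key concept: multiple aliases.
Step by step:
`a = [6, 9, 6, 8]` → a = [6, 9, 6, 8]
`b = a` → b = [6, 9, 6, 8] (same object as a)
`c = a` → c = [6, 9, 6, 8] (same object as a, b)
`a[0] = 272` → a = [272, 9, 6, 8] (same object as b, c); b = [272, 9, 6, 8] (same object as a, c); c = [272, 9, 6, 8] (same object as a, b)
`b.append(385)` → a = [272, 9, 6, 8, 385] (same object as b, c); b = [272, 9, 6, 8, 385] (same object as a, c); c = [272, 9, 6, 8, 385] (same object as a, b)
`print(a)` → prints [272, 9, 6, 8, 385]
`print(c)` → prints [272, 9, 6, 8, 385]

Answer:
[272, 9, 6, 8, 385]
[272, 9, 6, 8, 385]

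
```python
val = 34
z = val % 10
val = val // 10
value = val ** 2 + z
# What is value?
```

Trace:
`val = 34` → val = 34
`z = val % 10` → z = 4
`val = val // 10` → val = 3
`value = val ** 2 + z` → value = 13
So value = 13

Answer: 13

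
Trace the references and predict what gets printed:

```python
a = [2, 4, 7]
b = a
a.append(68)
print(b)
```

Key concept: basic list aliasing.
Step by step:
`a = [2, 4, 7]` → a = [2, 4, 7]
`b = a` → b = [2, 4, 7] (same object as a)
`a.append(68)` → a = [2, 4, 7, 68] (same object as b); b = [2, 4, 7, 68] (same object as a)
`print(b)` → prints [2, 4, 7, 68]

Answer: [2, 4, 7, 68]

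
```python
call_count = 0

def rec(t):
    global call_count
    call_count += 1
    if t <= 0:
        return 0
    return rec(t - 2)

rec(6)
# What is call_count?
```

Linear recursion stepping by 2: 4 calls from t=6 down to ≤0.

Answer: 4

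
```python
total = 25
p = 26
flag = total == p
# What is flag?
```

Trace:
`total = 25` → total = 25
`p = 26` → p = 26
`flag = total == p` → flag = False
So flag = False

Answer: False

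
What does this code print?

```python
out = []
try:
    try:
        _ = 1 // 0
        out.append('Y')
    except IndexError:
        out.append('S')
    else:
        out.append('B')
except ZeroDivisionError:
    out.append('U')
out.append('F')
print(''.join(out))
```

Execution trace: 'U' (outer except ZeroDivisionError) → 'F' (after the try/except). Output: UF

Answer: UF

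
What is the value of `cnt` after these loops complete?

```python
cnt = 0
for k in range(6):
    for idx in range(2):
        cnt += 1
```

6 * 2 = 12
`cnt` takes the values: 0 → 1 → 2 → 3 → 4 → 5 → 6 → 7 → 8 → 9 → 10 → 11 → 12

Answer: 12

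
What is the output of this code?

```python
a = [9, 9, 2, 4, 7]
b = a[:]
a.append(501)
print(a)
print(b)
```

Key concept: slice [:] creates copy.
Step by step:
`a = [9, 9, 2, 4, 7]` → a = [9, 9, 2, 4, 7]
`b = a[:]` → b = [9, 9, 2, 4, 7]
`a.append(501)` → a = [9, 9, 2, 4, 7, 501]
`print(a)` → prints [9, 9, 2, 4, 7, 501]
`print(b)` → prints [9, 9, 2, 4, 7]

Answer:
[9, 9, 2, 4, 7, 501]
[9, 9, 2, 4, 7]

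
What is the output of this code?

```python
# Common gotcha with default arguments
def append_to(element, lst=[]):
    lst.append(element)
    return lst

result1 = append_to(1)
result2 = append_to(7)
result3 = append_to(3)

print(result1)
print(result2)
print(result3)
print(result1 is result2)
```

Key concept: mutable default argument gotcha.
Step by step:
`result1 = append_to(1)` → result1 = [1]
`result2 = append_to(7)` → result1 = [1, 7] (same object as result2); result2 = [1, 7] (same object as result1)
`result3 = append_to(3)` → result1 = [1, 7, 3] (same object as result2, result3); result2 = [1, 7, 3] (same object as result1, result3); result3 = [1, 7, 3] (same object as result1, result2)
`print(result1)` → prints [1, 7, 3]
`print(result2)` → prints [1, 7, 3]
`print(result3)` → prints [1, 7, 3]
`print(result1 is result2)` → prints True

Answer:
[1, 7, 3]
[1, 7, 3]
[1, 7, 3]
True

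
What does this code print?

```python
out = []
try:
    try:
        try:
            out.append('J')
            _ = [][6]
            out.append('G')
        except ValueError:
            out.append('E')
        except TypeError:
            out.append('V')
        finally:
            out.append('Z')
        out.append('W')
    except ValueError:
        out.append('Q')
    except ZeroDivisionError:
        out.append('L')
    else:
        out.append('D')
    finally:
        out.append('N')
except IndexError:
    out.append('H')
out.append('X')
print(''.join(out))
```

Execution trace: 'J' (inner try body) → 'Z' (inner finally) → 'N' (finally) → 'H' (outer except IndexError) → 'X' (after the try/except). Output: JZNHX

Answer: JZNHX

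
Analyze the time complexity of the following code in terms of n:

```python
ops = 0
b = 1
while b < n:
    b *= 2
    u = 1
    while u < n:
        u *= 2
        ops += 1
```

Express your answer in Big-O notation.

Each loop level contributes: log n × log n. Multiplying the contributions gives O(log² n).

Answer: O(log² n)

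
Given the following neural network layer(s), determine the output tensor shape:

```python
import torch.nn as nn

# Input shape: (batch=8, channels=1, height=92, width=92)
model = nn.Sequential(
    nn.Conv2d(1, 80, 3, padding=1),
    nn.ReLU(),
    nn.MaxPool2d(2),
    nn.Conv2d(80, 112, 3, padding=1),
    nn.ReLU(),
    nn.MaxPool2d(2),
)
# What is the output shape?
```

Input: (8, 1, 92, 92) -> after first Conv2d: (8, 80, 92, 92) -> after first MaxPool2d: (8, 80, 46, 46) -> after second Conv2d: (8, 112, 46, 46) -> Output: (8, 112, 23, 23)

Answer: (8, 112, 23, 23)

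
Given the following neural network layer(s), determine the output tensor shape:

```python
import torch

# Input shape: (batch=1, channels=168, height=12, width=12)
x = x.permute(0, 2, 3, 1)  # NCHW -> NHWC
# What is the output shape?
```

Input: (1, 168, 12, 12) -> Output: (1, 12, 12, 168)

Answer: (1, 12, 12, 168)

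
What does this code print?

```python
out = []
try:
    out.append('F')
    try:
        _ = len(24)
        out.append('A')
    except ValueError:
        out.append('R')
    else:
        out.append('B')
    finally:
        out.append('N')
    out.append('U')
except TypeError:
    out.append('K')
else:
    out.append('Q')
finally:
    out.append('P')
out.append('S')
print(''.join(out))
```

Execution trace: 'F' (try body) → 'N' (inner finally) → 'K' (except TypeError) → 'P' (finally) → 'S' (after the try/except). Output: FNKPS

Answer: FNKPS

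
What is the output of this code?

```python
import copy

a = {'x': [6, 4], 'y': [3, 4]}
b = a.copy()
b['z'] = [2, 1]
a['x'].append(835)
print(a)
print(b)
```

Key concept: shallow copy of dict with mutable values.
Step by step:
`a = {'x': [6, 4], 'y': [3, 4]}` → a = {'x': [6, 4], 'y': [3, 4]}
`b = a.copy()` → b = {'x': [6, 4], 'y': [3, 4]}
`b['z'] = [2, 1]` → b = {'x': [6, 4], 'y': [3, 4], 'z': [2, 1]}
`a['x'].append(835)` → a = {'x': [6, 4, 835], 'y': [3, 4]}; b = {'x': [6, 4, 835], 'y': [3, 4], 'z': [2, 1]}
`print(a)` → prints {'x': [6, 4, 835], 'y': [3, 4]}
`print(b)` → prints {'x': [6, 4, 835], 'y': [3, 4], 'z': [2, 1]}

Answer:
{'x': [6, 4, 835], 'y': [3, 4]}
{'x': [6, 4, 835], 'y': [3, 4], 'z': [2, 1]}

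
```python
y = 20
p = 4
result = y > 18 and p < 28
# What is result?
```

Trace:
`y = 20` → y = 20
`p = 4` → p = 4
`result = y > 18 and p < 28` → result = True
So result = True

Answer: True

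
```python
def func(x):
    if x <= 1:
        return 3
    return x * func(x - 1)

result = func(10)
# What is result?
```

func(10) = 10 * 9 * 8 * 7 * 6 * 5 * 4 * 3 * 2 * 3 = 10886400

Answer: 10886400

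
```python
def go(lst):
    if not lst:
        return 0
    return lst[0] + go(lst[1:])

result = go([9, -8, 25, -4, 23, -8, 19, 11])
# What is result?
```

9 + (-8) + 25 + (-4) + 23 + (-8) + 19 + 11 + 0 = 67

Answer: 67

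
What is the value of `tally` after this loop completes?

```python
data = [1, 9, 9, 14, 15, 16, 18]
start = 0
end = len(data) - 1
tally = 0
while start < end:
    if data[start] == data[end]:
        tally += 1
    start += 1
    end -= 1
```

Count matching pairs from ends
`tally` takes the values: 0

Answer: 0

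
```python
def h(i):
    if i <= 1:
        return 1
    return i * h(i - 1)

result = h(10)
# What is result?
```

h(10) = 10 * 9 * 8 * 7 * 6 * 5 * 4 * 3 * 2 * 1 = 3628800

Answer: 3628800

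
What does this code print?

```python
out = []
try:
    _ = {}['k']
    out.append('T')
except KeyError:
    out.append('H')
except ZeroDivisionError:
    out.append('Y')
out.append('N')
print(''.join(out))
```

Execution trace: 'H' (except KeyError) → 'N' (after the try/except). Output: HN

Answer: HN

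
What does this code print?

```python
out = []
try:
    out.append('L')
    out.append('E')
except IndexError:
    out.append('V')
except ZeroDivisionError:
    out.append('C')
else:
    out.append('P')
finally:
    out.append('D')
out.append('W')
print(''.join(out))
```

Execution trace: 'L' (try body) → 'E' (try body, no exception) → 'P' (else) → 'D' (finally) → 'W' (after the try/except). Output: LEPDW

Answer: LEPDW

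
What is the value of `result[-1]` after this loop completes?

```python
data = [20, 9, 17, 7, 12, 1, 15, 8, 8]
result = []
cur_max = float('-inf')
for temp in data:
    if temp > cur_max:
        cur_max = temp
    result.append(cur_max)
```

Running max ends at 20
`result` takes the values: [] → [20] → [20, 20] → [20, 20, 20] → [20, 20, 20, 20] → [20, 20, 20, 20, 20] → [20, 20, 20, 20, 20, 20] → [20, 20, 20, 20, 20, 20, 20] → [20, 20, 20, 20, 20, 20, 20, 20] → [20, 20, 20, 20, 20, 20, 20, 20, 20]
So `result[-1]` = 20

Answer: 20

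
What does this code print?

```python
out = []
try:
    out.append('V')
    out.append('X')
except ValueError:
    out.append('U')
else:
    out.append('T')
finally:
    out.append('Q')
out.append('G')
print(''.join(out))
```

Execution trace: 'V' (try body) → 'X' (try body, no exception) → 'T' (else) → 'Q' (finally) → 'G' (after the try/except). Output: VXTQG

Answer: VXTQG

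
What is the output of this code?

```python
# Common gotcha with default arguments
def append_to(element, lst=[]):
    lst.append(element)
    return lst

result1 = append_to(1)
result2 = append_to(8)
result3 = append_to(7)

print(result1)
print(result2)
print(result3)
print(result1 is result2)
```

Key concept: mutable default argument gotcha.
Step by step:
`result1 = append_to(1)` → result1 = [1]
`result2 = append_to(8)` → result1 = [1, 8] (same object as result2); result2 = [1, 8] (same object as result1)
`result3 = append_to(7)` → result1 = [1, 8, 7] (same object as result2, result3); result2 = [1, 8, 7] (same object as result1, result3); result3 = [1, 8, 7] (same object as result1, result2)
`print(result1)` → prints [1, 8, 7]
`print(result2)` → prints [1, 8, 7]
`print(result3)` → prints [1, 8, 7]
`print(result1 is result2)` → prints True

Answer:
[1, 8, 7]
[1, 8, 7]
[1, 8, 7]
True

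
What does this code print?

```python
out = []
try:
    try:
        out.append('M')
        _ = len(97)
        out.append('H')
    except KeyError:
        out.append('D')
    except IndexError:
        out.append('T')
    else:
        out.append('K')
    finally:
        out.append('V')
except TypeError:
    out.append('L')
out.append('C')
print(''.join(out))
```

Execution trace: 'M' (try body) → 'V' (finally) → 'L' (outer except TypeError) → 'C' (after the try/except). Output: MVLC

Answer: MVLC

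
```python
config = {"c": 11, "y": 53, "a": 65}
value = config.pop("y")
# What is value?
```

Trace:
`config = {"c": 11, "y": 53, "a": 65}` → config = {'c': 11, 'y': 53, 'a': 65}
`value = config.pop("y")` → config = {'c': 11, 'a': 65}; value = 53
So value = 53

Answer: 53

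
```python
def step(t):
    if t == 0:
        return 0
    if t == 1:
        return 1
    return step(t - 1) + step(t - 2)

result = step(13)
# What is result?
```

Build up from base cases: step(0)=0, step(1)=1, step(2)=1, step(3)=2, step(4)=3, step(5)=5, step(6)=8, ..., step(13)=233

Answer: 233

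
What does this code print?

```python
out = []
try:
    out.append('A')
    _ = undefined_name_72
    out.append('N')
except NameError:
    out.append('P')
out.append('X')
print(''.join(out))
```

Execution trace: 'A' (try body) → 'P' (except NameError) → 'X' (after the try/except). Output: APX

Answer: APX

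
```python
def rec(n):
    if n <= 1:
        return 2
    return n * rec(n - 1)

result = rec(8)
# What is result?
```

rec(8) = 8 * 7 * 6 * 5 * 4 * 3 * 2 * 2 = 80640

Answer: 80640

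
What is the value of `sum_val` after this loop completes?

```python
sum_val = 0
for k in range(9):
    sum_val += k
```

Sum of 0 to 8 = 36
`sum_val` takes the values: 0 → 1 → 3 → 6 → 10 → 15 → 21 → 28 → 36

Answer: 36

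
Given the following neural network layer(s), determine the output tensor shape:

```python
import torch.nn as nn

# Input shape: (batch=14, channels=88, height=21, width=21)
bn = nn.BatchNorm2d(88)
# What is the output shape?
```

Input: (14, 88, 21, 21) -> Output: (14, 88, 21, 21)

Answer: (14, 88, 21, 21)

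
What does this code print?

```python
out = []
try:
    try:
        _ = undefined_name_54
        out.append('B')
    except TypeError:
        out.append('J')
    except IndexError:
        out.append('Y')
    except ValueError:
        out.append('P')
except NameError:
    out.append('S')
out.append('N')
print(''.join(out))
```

Execution trace: 'S' (outer except NameError) → 'N' (after the try/except). Output: SN

Answer: SN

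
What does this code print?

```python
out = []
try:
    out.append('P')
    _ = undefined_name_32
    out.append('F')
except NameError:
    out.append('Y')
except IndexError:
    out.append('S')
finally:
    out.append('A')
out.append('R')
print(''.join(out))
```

Execution trace: 'P' (try body) → 'Y' (except NameError) → 'A' (finally) → 'R' (after the try/except). Output: PYAR

Answer: PYAR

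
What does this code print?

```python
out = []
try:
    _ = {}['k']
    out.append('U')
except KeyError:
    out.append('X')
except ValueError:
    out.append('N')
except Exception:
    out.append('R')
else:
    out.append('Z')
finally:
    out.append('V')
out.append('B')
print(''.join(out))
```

Execution trace: 'X' (except KeyError) → 'V' (finally) → 'B' (after the try/except). Output: XVB

Answer: XVB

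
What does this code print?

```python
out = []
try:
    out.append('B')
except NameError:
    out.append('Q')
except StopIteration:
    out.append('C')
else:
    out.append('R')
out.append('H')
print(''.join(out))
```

Execution trace: 'B' (try body, no exception) → 'R' (else) → 'H' (after the try/except). Output: BRH

Answer: BRH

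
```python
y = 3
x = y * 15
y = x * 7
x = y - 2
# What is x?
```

Trace:
`y = 3` → y = 3
`x = y * 15` → x = 45
`y = x * 7` → y = 315
`x = y - 2` → x = 313
So x = 313

Answer: 313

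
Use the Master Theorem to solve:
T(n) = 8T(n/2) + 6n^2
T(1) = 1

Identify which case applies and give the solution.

a=8, b=2, f(n)=6n^2. log_2(8) = 3. Since c=2 < 3, Case 1 applies: T(n) = Θ(n^log_b(a)) = O(n^3).

Answer: O(n^3) - Case 1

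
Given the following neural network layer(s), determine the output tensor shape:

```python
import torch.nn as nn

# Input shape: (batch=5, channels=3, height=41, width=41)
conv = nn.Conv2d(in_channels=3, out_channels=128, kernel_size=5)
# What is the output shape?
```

Input: (5, 3, 41, 41) -> Output: (5, 128, 37, 37)

Answer: (5, 128, 37, 37)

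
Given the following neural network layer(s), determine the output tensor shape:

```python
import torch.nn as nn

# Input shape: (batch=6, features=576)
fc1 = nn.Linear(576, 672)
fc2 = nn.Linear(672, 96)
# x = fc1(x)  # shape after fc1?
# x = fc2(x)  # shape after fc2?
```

Input: (6, 576) -> after fc1: (6, 672) -> Output: (6, 96)

Answer: (6, 96)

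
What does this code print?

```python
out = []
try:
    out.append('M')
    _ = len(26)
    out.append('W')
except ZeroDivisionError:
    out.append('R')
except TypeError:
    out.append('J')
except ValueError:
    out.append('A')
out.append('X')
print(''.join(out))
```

Execution trace: 'M' (try body) → 'J' (except TypeError) → 'X' (after the try/except). Output: MJX

Answer: MJX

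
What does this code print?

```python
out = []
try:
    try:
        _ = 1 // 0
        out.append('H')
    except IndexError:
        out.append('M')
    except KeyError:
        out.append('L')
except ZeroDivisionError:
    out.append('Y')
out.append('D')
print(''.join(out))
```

Execution trace: 'Y' (outer except ZeroDivisionError) → 'D' (after the try/except). Output: YD

Answer: YD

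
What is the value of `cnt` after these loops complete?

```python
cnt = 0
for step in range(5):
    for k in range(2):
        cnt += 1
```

5 * 2 = 10
`cnt` takes the values: 0 → 1 → 2 → 3 → 4 → 5 → 6 → 7 → 8 → 9 → 10

Answer: 10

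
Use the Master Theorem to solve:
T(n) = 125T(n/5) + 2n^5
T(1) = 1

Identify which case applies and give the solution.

a=125, b=5, f(n)=2n^5. log_5(125) = 3. Since c=5 > 3 and the regularity condition holds (125(n/5)^5 = (125/5^5)n^5 with 125/5^5 < 1), Case 3 applies: T(n) = Θ(f(n)) = O(n^5).

Answer: O(n^5) - Case 3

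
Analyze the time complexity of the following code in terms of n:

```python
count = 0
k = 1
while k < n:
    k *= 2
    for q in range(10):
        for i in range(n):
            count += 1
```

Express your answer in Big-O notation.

Each loop level contributes: log n × 1 × n. Multiplying the contributions gives O(n log n).

Answer: O(n log n)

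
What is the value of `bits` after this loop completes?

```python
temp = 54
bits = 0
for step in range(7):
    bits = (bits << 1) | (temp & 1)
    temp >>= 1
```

Reverse lowest 7 bits of 54
`bits` takes the values: 0 → 1 → 3 → 6 → 13 → 27 → 54

Answer: 54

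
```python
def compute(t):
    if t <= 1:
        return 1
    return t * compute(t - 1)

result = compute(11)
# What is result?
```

compute(11) = 11 * 10 * 9 * 8 * 7 * 6 * 5 * 4 * 3 * 2 * 1 = 39916800

Answer: 39916800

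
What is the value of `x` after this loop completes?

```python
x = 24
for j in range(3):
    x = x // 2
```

Halve 3 times: 24 // 2^3 = 3
`x` takes the values: 24 → 12 → 6 → 3

Answer: 3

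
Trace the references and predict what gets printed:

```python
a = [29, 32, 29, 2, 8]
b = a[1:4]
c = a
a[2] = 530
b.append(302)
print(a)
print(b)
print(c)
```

Key concept: slice vs alias.
Step by step:
`a = [29, 32, 29, 2, 8]` → a = [29, 32, 29, 2, 8]
`b = a[1:4]` → b = [32, 29, 2]
`c = a` → c = [29, 32, 29, 2, 8] (same object as a)
`a[2] = 530` → a = [29, 32, 530, 2, 8] (same object as c); c = [29, 32, 530, 2, 8] (same object as a)
`b.append(302)` → b = [32, 29, 2, 302]
`print(a)` → prints [29, 32, 530, 2, 8]
`print(b)` → prints [32, 29, 2, 302]
`print(c)` → prints [29, 32, 530, 2, 8]

Answer:
[29, 32, 530, 2, 8]
[32, 29, 2, 302]
[29, 32, 530, 2, 8]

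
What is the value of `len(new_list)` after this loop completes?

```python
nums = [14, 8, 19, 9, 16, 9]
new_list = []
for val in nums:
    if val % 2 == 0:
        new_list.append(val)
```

Count even numbers in [14, 8, 19, 9, 16, 9]
`new_list` takes the values: [] → [14] → [14, 8] → [14, 8, 16]
So `len(new_list)` = 3

Answer: 3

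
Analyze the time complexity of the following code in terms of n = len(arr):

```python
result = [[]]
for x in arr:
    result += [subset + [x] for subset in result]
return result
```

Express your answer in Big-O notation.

This is subset (power-set) generation — 2^n subsets, each materialised as a list of up to n elements. Time complexity: O(n · 2^n).

Answer: O(n · 2^n)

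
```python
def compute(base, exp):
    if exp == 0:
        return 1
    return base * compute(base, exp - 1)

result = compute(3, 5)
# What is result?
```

compute(3, 5) = 3 * 3 * 3 * 3 * 3 = 243

Answer: 243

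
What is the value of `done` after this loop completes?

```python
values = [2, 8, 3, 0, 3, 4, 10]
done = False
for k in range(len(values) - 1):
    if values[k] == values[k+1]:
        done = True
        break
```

Check consecutive duplicates in [2, 8, 3, 0, 3, 4, 10]
`done` takes the values: False

Answer: False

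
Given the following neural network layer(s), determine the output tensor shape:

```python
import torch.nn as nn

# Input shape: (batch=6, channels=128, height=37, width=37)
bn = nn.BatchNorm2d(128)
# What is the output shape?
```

Input: (6, 128, 37, 37) -> Output: (6, 128, 37, 37)

Answer: (6, 128, 37, 37)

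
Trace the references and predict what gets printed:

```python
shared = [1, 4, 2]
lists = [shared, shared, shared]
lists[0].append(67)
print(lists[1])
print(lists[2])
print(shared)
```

Key concept: list of same reference.
Step by step:
`shared = [1, 4, 2]` → shared = [1, 4, 2]
`lists = [shared, shared, shared]` → lists = [[1, 4, 2], [1, 4, 2], [1, 4, 2]]
`lists[0].append(67)` → shared = [1, 4, 2, 67]; lists = [[1, 4, 2, 67], [1, 4, 2, 67], [1, 4, 2, 67]]
`print(lists[1])` → prints [1, 4, 2, 67]
`print(lists[2])` → prints [1, 4, 2, 67]
`print(shared)` → prints [1, 4, 2, 67]

Answer:
[1, 4, 2, 67]
[1, 4, 2, 67]
[1, 4, 2, 67]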